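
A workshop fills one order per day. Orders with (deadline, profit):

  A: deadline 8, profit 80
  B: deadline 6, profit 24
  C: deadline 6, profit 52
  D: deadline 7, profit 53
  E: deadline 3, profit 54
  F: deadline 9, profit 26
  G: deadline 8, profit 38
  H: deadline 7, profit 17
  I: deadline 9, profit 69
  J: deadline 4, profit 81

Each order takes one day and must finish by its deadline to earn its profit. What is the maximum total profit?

477

Take jobs in profit order; each goes to the latest open slot no later than its deadline.
By profit: J(d4,81), A(d8,80), I(d9,69), E(d3,54), D(d7,53), C(d6,52), G(d8,38), F(d9,26), B(d6,24), H(d7,17)
J→slot 4; A→slot 8; I→slot 9; E→slot 3; D→slot 7; C→slot 6; G→slot 5; F→slot 2; B→slot 1; H skipped.
Profit = 24 + 26 + 54 + 81 + 38 + 52 + 53 + 80 + 69 = 477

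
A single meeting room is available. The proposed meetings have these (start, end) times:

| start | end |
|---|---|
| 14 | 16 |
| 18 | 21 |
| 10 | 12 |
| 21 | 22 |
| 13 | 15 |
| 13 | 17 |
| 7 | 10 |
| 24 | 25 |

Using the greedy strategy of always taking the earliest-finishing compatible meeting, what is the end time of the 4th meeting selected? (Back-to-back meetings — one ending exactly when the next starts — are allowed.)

By end time: (7,10), (10,12), (13,15), (14,16), (13,17), (18,21), (21,22), (24,25).
Pick (7,10); next start ≥ 10 → (10,12); next start ≥ 12 → (13,15); next start ≥ 15 → (18,21); next start ≥ 21 → (21,22); next start ≥ 22 → (24,25).
Selected: (7,10) (10,12) (13,15) (18,21) (21,22) (24,25)

21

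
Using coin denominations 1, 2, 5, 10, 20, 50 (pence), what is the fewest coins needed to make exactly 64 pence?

4

Greedy: take as many of the largest coin as possible, then repeat with the remainder.
64 = 1×50 + 1×10 + 2×2
Total coins = 1 + 1 + 2 = 4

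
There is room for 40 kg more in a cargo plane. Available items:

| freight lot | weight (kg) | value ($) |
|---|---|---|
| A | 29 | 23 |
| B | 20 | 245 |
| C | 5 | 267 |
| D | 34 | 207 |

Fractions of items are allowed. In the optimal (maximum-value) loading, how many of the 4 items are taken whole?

2

Greedy by value/weight ratio, highest first.
Ratios (sorted): C 53.40, B 12.25, D 6.09, A 0.79
take C (5 @ 267); take B (20 @ 245); take 15/34 of D → 91.32. Capacity used 40/40.
2 item(s) taken whole; one partial (take 15/34 of D).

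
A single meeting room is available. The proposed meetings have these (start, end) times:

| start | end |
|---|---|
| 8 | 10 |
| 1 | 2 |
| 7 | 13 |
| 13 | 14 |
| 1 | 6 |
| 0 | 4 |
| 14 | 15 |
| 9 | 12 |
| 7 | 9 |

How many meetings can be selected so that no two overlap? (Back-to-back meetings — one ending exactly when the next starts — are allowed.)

5

Order by finish time; keep every interval that doesn't clash with the previous kept one.
By end time: (1,2), (0,4), (1,6), (7,9), (8,10), (9,12), (7,13), (13,14), (14,15).
Pick (1,2); next start ≥ 2 → (7,9); next start ≥ 9 → (9,12); next start ≥ 12 → (13,14); next start ≥ 14 → (14,15).
Selected 5 meetings.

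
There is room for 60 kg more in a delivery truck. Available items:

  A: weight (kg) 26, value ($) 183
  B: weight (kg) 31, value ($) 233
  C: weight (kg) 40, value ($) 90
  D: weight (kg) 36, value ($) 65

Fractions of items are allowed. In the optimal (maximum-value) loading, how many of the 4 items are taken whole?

2

Order: B (233/31=7.52) > A (183/26=7.04) > C (90/40=2.25) > D (65/36=1.81)
Fill: take B (31 @ 233) → take A (26 @ 183) → take 3/40 of C → 6.75; 60/60 used.
2 item(s) taken whole; one partial (take 3/40 of C).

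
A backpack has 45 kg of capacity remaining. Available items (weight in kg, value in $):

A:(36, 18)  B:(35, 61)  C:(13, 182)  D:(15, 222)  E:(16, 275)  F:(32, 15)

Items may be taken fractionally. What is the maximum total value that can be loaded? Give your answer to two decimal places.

Greedy by value/weight ratio, highest first.
Ratios (sorted): E 17.19, D 14.80, C 14.00, B 1.74, A 0.50, F 0.47
take E (16 @ 275); take D (15 @ 222); take C (13 @ 182); take 1/35 of B → 1.74. Capacity used 45/45.
Total value = 680.74

680.74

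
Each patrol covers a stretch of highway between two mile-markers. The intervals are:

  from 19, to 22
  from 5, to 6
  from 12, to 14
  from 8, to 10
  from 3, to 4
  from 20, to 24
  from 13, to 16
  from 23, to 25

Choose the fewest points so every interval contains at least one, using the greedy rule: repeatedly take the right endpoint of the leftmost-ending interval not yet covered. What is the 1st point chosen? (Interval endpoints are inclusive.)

4

Sort by right endpoint; whenever an interval is uncovered, place a point at its right end.
By right end: [3,4]  [5,6]  [8,10]  [12,14]  [13,16]  [19,22]  [20,24]  [23,25]
[3,4] uncovered → point at 4; [5,6] uncovered → point at 6; [8,10] uncovered → point at 10; [12,14] uncovered → point at 14; [19,22] uncovered → point at 22; [23,25] uncovered → point at 25.
Points: 4, 6, 10, 14, 22, 25 (6 total).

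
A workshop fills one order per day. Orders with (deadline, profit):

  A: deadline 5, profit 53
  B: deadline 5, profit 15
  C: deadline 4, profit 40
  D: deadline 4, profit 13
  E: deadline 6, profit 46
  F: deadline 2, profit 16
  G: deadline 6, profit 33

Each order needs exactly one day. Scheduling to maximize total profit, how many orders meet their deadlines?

6

Sort by profit descending; place each in the latest free slot ≤ its deadline.
By profit: A(d5,53), E(d6,46), C(d4,40), G(d6,33), F(d2,16), B(d5,15), D(d4,13)
A→slot 5; E→slot 6; C→slot 4; G→slot 3; F→slot 2; B→slot 1; D skipped.
6 of 7 scheduled.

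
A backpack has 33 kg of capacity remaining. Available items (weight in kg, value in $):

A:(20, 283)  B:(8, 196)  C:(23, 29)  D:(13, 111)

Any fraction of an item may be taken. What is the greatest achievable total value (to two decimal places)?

521.69

Order: B (196/8=24.50) > A (283/20=14.15) > D (111/13=8.54) > C (29/23=1.26)
Fill: take B (8 @ 196) → take A (20 @ 283) → take 5/13 of D → 42.69; 33/33 used.
Total value = 521.69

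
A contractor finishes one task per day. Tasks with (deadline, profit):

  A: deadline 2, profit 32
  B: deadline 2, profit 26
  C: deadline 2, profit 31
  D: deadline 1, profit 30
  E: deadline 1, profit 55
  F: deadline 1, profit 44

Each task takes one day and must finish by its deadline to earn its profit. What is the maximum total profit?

87

Profit order: E=55 F=44 A=32 C=31 D=30 B=26
Assign: E→slot 1, F skipped, A→slot 2, C skipped, D skipped, B skipped.
Slots: [1:E] [2:A]
Profit = 55 + 32 = 87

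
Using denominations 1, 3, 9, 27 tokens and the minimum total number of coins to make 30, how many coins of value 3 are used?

Greedy: take as many of the largest coin as possible, then repeat with the remainder.
30 − 1×27→3 − 1×3→0
Count of 3: 1

1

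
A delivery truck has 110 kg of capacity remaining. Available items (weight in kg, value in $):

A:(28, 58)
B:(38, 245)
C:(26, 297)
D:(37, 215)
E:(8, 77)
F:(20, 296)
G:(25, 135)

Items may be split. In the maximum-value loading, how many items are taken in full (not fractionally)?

Sort by value per unit weight and fill in that order.
Ratios (sorted): F 14.80, C 11.42, E 9.62, B 6.45, D 5.81, G 5.40, A 2.07
take F (20 @ 296); take C (26 @ 297); take E (8 @ 77); take B (38 @ 245); take 18/37 of D → 104.59. Capacity used 110/110.
4 item(s) taken whole; one partial (take 18/37 of D).

4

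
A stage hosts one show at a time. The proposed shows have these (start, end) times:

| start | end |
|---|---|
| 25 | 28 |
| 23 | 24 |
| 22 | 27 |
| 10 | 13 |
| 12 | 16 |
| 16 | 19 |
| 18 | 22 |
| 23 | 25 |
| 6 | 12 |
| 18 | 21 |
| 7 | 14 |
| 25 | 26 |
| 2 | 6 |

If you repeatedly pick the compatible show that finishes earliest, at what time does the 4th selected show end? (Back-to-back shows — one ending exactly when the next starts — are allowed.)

By end time: (2,6), (6,12), (10,13), (7,14), (12,16), (16,19), (18,21), (18,22), (23,24), (23,25), (25,26), (22,27), (25,28).
Pick (2,6); next start ≥ 6 → (6,12); next start ≥ 12 → (12,16); next start ≥ 16 → (16,19); next start ≥ 19 → (23,24); next start ≥ 24 → (25,26).
Selected: (2,6) (6,12) (12,16) (16,19) (23,24) (25,26)

19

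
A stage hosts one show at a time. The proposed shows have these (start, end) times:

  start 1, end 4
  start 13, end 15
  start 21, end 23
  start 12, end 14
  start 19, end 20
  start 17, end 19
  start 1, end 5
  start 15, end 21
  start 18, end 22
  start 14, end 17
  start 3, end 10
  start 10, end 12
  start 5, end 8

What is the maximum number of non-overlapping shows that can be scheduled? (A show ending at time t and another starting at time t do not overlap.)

Sort by end time and greedily take each interval whose start is ≥ the last chosen end.
Sorted by end: (1,4)  (1,5)  (5,8)  (3,10)  (10,12)  (12,14)  (13,15)  (14,17)  (17,19)  (19,20)  (15,21)  (18,22)  (21,23)
take (1,4); take (5,8); skip (3,10); take (10,12); take (12,14); skip (13,15); take (14,17); take (17,19); take (19,20); take (21,23).
Selected 8 shows.

8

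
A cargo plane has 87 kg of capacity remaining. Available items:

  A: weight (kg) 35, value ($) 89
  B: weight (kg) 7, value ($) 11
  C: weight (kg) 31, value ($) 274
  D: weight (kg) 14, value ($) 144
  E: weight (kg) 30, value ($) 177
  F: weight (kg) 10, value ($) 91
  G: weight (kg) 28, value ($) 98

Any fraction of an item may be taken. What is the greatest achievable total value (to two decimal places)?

693.00

Ratios (sorted): D 10.29, F 9.10, C 8.84, E 5.90, G 3.50, A 2.54, B 1.57
take D (14 @ 144); take F (10 @ 91); take C (31 @ 274); take E (30 @ 177); take 2/28 of G → 7.00. Capacity used 87/87.
Total value = 693.00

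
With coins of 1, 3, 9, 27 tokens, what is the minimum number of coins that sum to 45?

45 − 1×27→18 − 2×9→0
Total coins = 1 + 2 = 3

3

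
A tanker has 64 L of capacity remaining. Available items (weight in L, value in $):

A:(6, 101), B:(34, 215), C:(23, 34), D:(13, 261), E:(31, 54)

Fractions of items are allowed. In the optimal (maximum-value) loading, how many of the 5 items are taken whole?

3

Greedy by value/weight ratio, highest first.
Ratios (sorted): D 20.08, A 16.83, B 6.32, E 1.74, C 1.48
take D (13 @ 261); take A (6 @ 101); take B (34 @ 215); take 11/31 of E → 19.16. Capacity used 64/64.
3 item(s) taken whole; one partial (take 11/31 of E).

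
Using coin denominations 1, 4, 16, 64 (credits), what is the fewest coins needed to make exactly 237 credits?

9

Greedy: take as many of the largest coin as possible, then repeat with the remainder.
237 − 3×64→45 − 2×16→13 − 3×4→1 − 1×1→0
Total coins = 3 + 2 + 3 + 1 = 9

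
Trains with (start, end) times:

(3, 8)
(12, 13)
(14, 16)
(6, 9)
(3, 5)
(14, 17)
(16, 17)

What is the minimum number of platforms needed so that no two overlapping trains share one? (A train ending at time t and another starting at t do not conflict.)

2

starts: [3, 3, 6, 12, 14, 14, 16]
ends:   [5, 8, 9, 13, 16, 17, 17]
s3→1 s3→2  — peak 2.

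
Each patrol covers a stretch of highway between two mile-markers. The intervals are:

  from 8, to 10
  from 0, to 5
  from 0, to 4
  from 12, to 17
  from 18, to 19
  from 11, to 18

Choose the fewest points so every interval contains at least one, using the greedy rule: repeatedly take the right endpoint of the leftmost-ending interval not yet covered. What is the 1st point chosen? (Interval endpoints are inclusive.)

4

Sorted: [0,4] [0,5] [8,10] [12,17] [11,18] [18,19]
{[0,4],[0,5]} hit by 4; {[8,10]} hit by 10; {[12,17],[11,18]} hit by 17; {[18,19]} hit by 19.
Points: 4, 10, 17, 19 (4 total).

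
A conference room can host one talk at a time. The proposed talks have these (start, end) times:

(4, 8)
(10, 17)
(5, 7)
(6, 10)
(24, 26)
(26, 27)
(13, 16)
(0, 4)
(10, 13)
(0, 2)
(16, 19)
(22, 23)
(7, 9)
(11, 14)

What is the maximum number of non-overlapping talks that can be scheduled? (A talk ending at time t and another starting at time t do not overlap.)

Sorted by end: (0,2)  (0,4)  (5,7)  (4,8)  (7,9)  (6,10)  (10,13)  (11,14)  (13,16)  (10,17)  (16,19)  (22,23)  (24,26)  (26,27)
take (0,2); take (5,7); take (7,9); skip (6,10); take (10,13); take (13,16); take (16,19); take (22,23); take (24,26); take (26,27).
Selected 9 talks.

9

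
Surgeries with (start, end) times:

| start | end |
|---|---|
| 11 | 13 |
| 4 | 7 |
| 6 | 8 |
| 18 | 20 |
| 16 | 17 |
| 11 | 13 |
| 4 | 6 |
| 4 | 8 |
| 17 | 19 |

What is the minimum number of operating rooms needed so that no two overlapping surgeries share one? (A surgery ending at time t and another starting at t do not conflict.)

Events (time:±→running): 4:+→1 4:+→2 4:+→3 … peak 3.

3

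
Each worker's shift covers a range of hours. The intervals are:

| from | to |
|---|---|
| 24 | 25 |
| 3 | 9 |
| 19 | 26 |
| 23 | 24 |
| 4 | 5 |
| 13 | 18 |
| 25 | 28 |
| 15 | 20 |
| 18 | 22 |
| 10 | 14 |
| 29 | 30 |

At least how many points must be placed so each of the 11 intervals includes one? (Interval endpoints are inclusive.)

6

Sorted: [4,5] [3,9] [10,14] [13,18] [15,20] [18,22] [23,24] [24,25] [19,26] [25,28] [29,30]
{[4,5],[3,9]} hit by 5; {[10,14],[13,18]} hit by 14; {[15,20],[18,22]} hit by 20; {[23,24],[24,25],[19,26]} hit by 24; {[25,28]} hit by 28; {[29,30]} hit by 30.
Points: 5, 14, 20, 24, 28, 30 (6 total).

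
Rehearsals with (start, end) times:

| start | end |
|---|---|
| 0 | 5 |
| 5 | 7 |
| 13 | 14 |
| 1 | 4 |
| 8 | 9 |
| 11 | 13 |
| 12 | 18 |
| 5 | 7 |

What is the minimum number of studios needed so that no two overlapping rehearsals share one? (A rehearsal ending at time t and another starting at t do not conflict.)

starts: [0, 1, 5, 5, 8, 11, 12, 13]
ends:   [4, 5, 7, 7, 9, 13, 14, 18]
s0→1 s1→2  — peak 2.

2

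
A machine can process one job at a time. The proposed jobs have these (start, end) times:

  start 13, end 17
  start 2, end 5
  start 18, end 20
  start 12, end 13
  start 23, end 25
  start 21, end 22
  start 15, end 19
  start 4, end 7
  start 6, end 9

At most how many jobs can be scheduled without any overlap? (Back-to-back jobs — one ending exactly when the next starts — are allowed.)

7

Sort by end time and greedily take each interval whose start is ≥ the last chosen end.
By end time: (2,5), (4,7), (6,9), (12,13), (13,17), (15,19), (18,20), (21,22), (23,25).
Pick (2,5); next start ≥ 5 → (6,9); next start ≥ 9 → (12,13); next start ≥ 13 → (13,17); next start ≥ 17 → (18,20); next start ≥ 20 → (21,22); next start ≥ 22 → (23,25).
Selected 7 jobs.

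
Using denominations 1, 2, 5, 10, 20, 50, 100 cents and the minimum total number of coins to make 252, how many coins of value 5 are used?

252 = 2×100 + 1×50 + 1×2
Count of 5: 0

0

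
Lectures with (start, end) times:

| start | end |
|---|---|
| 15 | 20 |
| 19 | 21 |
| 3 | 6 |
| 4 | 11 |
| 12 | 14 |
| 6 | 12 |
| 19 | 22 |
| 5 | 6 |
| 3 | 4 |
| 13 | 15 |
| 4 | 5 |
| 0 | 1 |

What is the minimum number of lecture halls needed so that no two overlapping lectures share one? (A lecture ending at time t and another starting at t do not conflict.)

3

Events (time:±→running): 0:+→1 1:-→0 3:+→1 3:+→2 4:-→1 4:+→2 4:+→3 … peak 3.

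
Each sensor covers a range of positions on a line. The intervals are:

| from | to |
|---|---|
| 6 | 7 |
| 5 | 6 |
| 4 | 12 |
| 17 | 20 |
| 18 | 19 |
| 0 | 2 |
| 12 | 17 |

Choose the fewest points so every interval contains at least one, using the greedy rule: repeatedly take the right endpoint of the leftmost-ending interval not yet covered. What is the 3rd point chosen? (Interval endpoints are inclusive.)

Process intervals by earliest right end; each time one isn't hit yet, stab at its right endpoint.
By right end: [0,2]  [5,6]  [6,7]  [4,12]  [12,17]  [18,19]  [17,20]
[0,2] uncovered → point at 2; [5,6] uncovered → point at 6; [12,17] uncovered → point at 17; [18,19] uncovered → point at 19.
Points: 2, 6, 17, 19 (4 total).

17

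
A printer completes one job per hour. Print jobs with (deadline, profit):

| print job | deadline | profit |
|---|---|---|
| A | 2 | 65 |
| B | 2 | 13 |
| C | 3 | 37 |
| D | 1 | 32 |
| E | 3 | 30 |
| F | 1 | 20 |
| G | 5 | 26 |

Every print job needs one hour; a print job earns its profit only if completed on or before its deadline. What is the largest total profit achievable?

Take jobs in profit order; each goes to the latest open slot no later than its deadline.
By profit: A(d2,65), C(d3,37), D(d1,32), E(d3,30), G(d5,26), F(d1,20), B(d2,13)
A→slot 2; C→slot 3; D→slot 1; E skipped; G→slot 5; F skipped; B skipped.
Profit = 32 + 65 + 37 + 26 = 160

160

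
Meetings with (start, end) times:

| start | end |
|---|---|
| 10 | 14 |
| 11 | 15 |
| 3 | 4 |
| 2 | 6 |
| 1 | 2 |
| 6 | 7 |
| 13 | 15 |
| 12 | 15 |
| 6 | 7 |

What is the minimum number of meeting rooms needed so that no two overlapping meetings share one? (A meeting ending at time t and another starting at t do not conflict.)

The answer is the maximum number of intervals overlapping at any instant.
starts: [1, 2, 3, 6, 6, 10, 11, 12, 13]
ends:   [2, 4, 6, 7, 7, 14, 15, 15, 15]
s1→1 e2→0 s2→1 s3→2 e4→1 e6→0 s6→1 s6→2 e7→1 e7→0 s10→1 s11→2 s12→3 s13→4  — peak 4.

4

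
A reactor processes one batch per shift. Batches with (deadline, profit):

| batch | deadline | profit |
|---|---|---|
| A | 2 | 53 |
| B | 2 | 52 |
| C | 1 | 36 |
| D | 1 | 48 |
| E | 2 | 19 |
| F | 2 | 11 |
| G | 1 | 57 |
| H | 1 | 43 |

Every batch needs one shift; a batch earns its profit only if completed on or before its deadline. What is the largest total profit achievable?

By profit: G(d1,57), A(d2,53), B(d2,52), D(d1,48), H(d1,43), C(d1,36), E(d2,19), F(d2,11)
G→slot 1; A→slot 2; B skipped; D skipped; H skipped; C skipped; E skipped; F skipped.
Profit = 57 + 53 = 110

110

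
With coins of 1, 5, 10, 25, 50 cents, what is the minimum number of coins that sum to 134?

8

Greedy: take as many of the largest coin as possible, then repeat with the remainder.
134 = 2×50 + 1×25 + 1×5 + 4×1
Total coins = 2 + 1 + 1 + 4 = 8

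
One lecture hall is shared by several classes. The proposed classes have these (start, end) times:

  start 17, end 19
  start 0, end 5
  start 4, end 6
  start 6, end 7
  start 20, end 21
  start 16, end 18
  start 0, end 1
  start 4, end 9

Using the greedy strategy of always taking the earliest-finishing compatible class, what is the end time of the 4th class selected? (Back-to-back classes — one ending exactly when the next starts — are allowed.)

Sort by end time and greedily take each interval whose start is ≥ the last chosen end.
By end time: (0,1), (0,5), (4,6), (6,7), (4,9), (16,18), (17,19), (20,21).
Pick (0,1); next start ≥ 1 → (4,6); next start ≥ 6 → (6,7); next start ≥ 7 → (16,18); next start ≥ 18 → (20,21).
Selected: (0,1) (4,6) (6,7) (16,18) (20,21)

18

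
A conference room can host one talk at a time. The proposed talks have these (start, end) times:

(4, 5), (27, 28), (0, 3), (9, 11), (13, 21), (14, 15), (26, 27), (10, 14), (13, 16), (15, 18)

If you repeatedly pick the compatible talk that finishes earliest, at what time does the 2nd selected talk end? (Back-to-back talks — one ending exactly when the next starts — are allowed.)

5

Greedy by earliest finish: after sorting by end time, pick each interval compatible with the last pick.
By end time: (0,3), (4,5), (9,11), (10,14), (14,15), (13,16), (15,18), (13,21), (26,27), (27,28).
Pick (0,3); next start ≥ 3 → (4,5); next start ≥ 5 → (9,11); next start ≥ 11 → (14,15); next start ≥ 15 → (15,18); next start ≥ 18 → (26,27); next start ≥ 27 → (27,28).
Selected: (0,3) (4,5) (9,11) (14,15) (15,18) (26,27) (27,28)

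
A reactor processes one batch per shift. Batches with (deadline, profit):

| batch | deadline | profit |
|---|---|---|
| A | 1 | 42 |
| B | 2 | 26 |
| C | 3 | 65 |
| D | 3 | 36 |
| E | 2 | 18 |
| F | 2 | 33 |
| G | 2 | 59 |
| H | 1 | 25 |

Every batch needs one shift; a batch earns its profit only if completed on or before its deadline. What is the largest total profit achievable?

Profit order: C=65 G=59 A=42 D=36 F=33 B=26 H=25 E=18
Assign: C→slot 3, G→slot 2, A→slot 1, D skipped, F skipped, B skipped, H skipped, E skipped.
Slots: [1:A] [2:G] [3:C]
Profit = 42 + 59 + 65 = 166

166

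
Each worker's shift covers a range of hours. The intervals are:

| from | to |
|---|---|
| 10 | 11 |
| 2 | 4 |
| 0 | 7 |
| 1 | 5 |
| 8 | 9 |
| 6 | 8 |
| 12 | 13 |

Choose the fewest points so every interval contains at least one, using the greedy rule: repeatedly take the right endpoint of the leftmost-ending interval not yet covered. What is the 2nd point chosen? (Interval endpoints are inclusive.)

Sorted: [2,4] [1,5] [0,7] [6,8] [8,9] [10,11] [12,13]
{[2,4],[1,5],[0,7]} hit by 4; {[6,8],[8,9]} hit by 8; {[10,11]} hit by 11; {[12,13]} hit by 13.
Points: 4, 8, 11, 13 (4 total).

8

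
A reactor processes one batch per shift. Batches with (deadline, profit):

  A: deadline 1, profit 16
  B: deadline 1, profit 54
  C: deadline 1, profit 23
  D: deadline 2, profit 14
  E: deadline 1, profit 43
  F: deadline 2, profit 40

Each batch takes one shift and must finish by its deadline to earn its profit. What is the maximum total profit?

94

Take jobs in profit order; each goes to the latest open slot no later than its deadline.
By profit: B(d1,54), E(d1,43), F(d2,40), C(d1,23), A(d1,16), D(d2,14)
B→slot 1; E skipped; F→slot 2; C skipped; A skipped; D skipped.
Profit = 54 + 40 = 94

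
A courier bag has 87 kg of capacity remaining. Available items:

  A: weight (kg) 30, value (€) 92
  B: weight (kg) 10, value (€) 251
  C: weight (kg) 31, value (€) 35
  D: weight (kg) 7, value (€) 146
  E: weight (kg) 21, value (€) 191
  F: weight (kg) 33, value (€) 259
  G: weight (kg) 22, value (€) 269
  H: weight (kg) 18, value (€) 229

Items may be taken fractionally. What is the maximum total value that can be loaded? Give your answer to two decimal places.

1156.64

Ratios (sorted): B 25.10, D 20.86, H 12.72, G 12.23, E 9.10, F 7.85, A 3.07, C 1.13
take B (10 @ 251); take D (7 @ 146); take H (18 @ 229); take G (22 @ 269); take E (21 @ 191); take 9/33 of F → 70.64. Capacity used 87/87.
Total value = 1156.64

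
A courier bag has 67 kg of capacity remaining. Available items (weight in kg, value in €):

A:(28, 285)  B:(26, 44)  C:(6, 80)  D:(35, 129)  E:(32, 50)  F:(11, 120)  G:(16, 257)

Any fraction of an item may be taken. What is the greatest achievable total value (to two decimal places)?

764.11

Sort by value per unit weight and fill in that order.
Ratios (sorted): G 16.06, C 13.33, F 10.91, A 10.18, D 3.69, B 1.69, E 1.56
take G (16 @ 257); take C (6 @ 80); take F (11 @ 120); take A (28 @ 285); take 6/35 of D → 22.11. Capacity used 67/67.
Total value = 764.11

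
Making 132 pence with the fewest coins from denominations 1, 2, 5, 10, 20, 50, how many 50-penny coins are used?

2

132 = 2×50 + 1×20 + 1×10 + 1×2
Count of 50: 2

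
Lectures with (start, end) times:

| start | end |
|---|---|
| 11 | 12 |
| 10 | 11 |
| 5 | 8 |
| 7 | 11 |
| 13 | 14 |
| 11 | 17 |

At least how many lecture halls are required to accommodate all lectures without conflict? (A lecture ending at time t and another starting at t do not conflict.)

Count concurrent intervals with a sweep; the peak is the room count.
Events (time:±→running): 5:+→1 7:+→2 … peak 2.

2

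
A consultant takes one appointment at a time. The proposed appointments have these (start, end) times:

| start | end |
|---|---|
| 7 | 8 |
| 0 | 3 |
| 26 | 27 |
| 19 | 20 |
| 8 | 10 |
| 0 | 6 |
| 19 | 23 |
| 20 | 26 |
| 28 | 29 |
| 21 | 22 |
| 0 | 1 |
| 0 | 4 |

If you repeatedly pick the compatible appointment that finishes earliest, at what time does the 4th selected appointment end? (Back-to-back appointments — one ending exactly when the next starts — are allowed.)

Sort by end time and greedily take each interval whose start is ≥ the last chosen end.
Sorted by end: (0,1)  (0,3)  (0,4)  (0,6)  (7,8)  (8,10)  (19,20)  (21,22)  (19,23)  (20,26)  (26,27)  (28,29)
take (0,1); take (7,8); take (8,10); take (19,20); take (21,22); skip (19,23); skip (20,26); take (26,27); take (28,29).
Selected: (0,1) (7,8) (8,10) (19,20) (21,22) (26,27) (28,29)

20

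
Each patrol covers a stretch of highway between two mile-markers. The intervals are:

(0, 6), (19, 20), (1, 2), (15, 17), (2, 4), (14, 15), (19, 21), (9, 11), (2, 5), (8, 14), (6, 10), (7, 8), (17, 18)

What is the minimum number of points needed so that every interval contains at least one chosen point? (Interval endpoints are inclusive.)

6

Process intervals by earliest right end; each time one isn't hit yet, stab at its right endpoint.
Sorted: [1,2] [2,4] [2,5] [0,6] [7,8] [6,10] [9,11] [8,14] [14,15] [15,17] [17,18] [19,20] [19,21]
{[1,2],[2,4],[2,5],[0,6]} hit by 2; {[7,8],[6,10]} hit by 8; {[9,11],[8,14]} hit by 11; {[14,15],[15,17]} hit by 15; {[17,18]} hit by 18; {[19,20],[19,21]} hit by 20.
Points: 2, 8, 11, 15, 18, 20 (6 total).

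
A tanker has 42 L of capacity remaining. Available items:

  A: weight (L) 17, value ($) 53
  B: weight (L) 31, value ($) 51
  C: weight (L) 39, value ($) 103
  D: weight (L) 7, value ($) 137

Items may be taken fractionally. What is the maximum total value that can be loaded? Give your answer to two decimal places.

237.54

Greedy by value/weight ratio, highest first.
Ratios (sorted): D 19.57, A 3.12, C 2.64, B 1.65
take D (7 @ 137); take A (17 @ 53); take 18/39 of C → 47.54. Capacity used 42/42.
Total value = 237.54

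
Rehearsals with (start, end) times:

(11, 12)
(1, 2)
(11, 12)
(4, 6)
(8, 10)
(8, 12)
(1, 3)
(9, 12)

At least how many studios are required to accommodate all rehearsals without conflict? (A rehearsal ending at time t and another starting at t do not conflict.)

4

The answer is the maximum number of intervals overlapping at any instant.
Events (time:±→running): 1:+→1 1:+→2 2:-→1 3:-→0 4:+→1 6:-→0 8:+→1 8:+→2 9:+→3 10:-→2 11:+→3 11:+→4 … peak 4.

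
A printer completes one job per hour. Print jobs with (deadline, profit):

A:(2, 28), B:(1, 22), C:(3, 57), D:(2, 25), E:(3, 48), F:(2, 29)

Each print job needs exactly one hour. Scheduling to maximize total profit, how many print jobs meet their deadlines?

Sort by profit descending; place each in the latest free slot ≤ its deadline.
By profit: C(d3,57), E(d3,48), F(d2,29), A(d2,28), D(d2,25), B(d1,22)
C→slot 3; E→slot 2; F→slot 1; A skipped; D skipped; B skipped.
3 of 6 scheduled.

3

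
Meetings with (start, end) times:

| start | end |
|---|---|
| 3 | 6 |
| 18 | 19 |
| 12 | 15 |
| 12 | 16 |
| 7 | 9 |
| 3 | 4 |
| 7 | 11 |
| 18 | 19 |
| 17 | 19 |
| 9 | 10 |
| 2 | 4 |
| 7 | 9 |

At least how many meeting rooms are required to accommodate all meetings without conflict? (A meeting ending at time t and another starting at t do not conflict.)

The answer is the maximum number of intervals overlapping at any instant.
starts: [2, 3, 3, 7, 7, 7, 9, 12, 12, 17, 18, 18]
ends:   [4, 4, 6, 9, 9, 10, 11, 15, 16, 19, 19, 19]
s2→1 s3→2 s3→3  — peak 3.

3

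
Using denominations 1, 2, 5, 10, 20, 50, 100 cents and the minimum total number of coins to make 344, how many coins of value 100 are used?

Greedy: take as many of the largest coin as possible, then repeat with the remainder.
344 = 3×100 + 2×20 + 2×2
Count of 100: 3

3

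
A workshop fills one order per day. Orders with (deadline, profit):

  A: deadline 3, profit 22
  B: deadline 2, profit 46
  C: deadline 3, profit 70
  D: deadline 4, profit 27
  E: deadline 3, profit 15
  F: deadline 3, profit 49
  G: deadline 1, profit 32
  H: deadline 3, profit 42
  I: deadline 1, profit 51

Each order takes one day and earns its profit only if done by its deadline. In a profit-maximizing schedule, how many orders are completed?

Profit order: C=70 I=51 F=49 B=46 H=42 G=32 D=27 A=22 E=15
Assign: C→slot 3, I→slot 1, F→slot 2, B skipped, H skipped, G skipped, D→slot 4, A skipped, E skipped.
Slots: [1:I] [2:F] [3:C] [4:D]
4 of 9 scheduled.

4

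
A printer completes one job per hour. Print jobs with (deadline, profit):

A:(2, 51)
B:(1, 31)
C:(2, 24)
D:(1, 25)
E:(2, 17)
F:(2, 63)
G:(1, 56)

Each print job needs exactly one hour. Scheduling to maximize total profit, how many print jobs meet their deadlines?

Take jobs in profit order; each goes to the latest open slot no later than its deadline.
Profit order: F=63 G=56 A=51 B=31 D=25 C=24 E=17
Assign: F→slot 2, G→slot 1, A skipped, B skipped, D skipped, C skipped, E skipped.
Slots: [1:G] [2:F]
2 of 7 scheduled.

2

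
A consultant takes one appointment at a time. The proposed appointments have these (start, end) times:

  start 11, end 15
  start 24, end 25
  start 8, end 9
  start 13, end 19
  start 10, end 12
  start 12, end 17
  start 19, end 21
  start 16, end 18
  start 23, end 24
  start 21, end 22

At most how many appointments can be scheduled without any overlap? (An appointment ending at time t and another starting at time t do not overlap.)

7

Sorted by end: (8,9)  (10,12)  (11,15)  (12,17)  (16,18)  (13,19)  (19,21)  (21,22)  (23,24)  (24,25)
take (8,9); take (10,12); take (12,17); take (19,21); take (21,22); take (23,24); take (24,25).
Selected 7 appointments.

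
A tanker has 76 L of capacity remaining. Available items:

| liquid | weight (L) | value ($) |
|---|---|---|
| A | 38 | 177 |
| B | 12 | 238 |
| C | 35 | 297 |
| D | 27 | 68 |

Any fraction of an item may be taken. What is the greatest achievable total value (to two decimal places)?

670.08

Greedy by value/weight ratio, highest first.
Order: B (238/12=19.83) > C (297/35=8.49) > A (177/38=4.66) > D (68/27=2.52)
Fill: take B (12 @ 238) → take C (35 @ 297) → take 29/38 of A → 135.08; 76/76 used.
Total value = 670.08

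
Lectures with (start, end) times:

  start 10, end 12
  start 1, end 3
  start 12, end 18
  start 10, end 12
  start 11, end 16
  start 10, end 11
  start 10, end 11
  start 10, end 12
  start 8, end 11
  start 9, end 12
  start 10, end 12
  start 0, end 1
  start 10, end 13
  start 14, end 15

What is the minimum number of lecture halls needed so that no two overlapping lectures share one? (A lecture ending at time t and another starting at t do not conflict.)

Count concurrent intervals with a sweep; the peak is the room count.
starts: [0, 1, 8, 9, 10, 10, 10, 10, 10, 10, 10, 11, 12, 14]
ends:   [1, 3, 11, 11, 11, 12, 12, 12, 12, 12, 13, 15, 16, 18]
s0→1 e1→0 s1→1 e3→0 s8→1 s9→2 s10→3 s10→4 s10→5 s10→6 s10→7 s10→8 s10→9  — peak 9.

9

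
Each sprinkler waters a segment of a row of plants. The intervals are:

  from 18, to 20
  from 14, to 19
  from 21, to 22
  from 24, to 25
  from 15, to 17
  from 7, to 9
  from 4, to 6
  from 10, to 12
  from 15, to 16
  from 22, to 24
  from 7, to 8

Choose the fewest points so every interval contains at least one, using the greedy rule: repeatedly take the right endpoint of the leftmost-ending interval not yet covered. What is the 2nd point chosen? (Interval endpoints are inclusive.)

8

Sort by right endpoint; whenever an interval is uncovered, place a point at its right end.
Sorted: [4,6] [7,8] [7,9] [10,12] [15,16] [15,17] [14,19] [18,20] [21,22] [22,24] [24,25]
{[4,6]} hit by 6; {[7,8],[7,9]} hit by 8; {[10,12]} hit by 12; {[15,16],[15,17],[14,19]} hit by 16; {[18,20]} hit by 20; {[21,22],[22,24]} hit by 22; {[24,25]} hit by 25.
Points: 6, 8, 12, 16, 20, 22, 25 (7 total).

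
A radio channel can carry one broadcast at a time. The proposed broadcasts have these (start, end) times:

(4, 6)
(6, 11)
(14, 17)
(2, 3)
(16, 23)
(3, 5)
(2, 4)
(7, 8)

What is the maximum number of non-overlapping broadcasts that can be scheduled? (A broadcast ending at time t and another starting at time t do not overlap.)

4

Sort by end time and greedily take each interval whose start is ≥ the last chosen end.
Sorted by end: (2,3)  (2,4)  (3,5)  (4,6)  (7,8)  (6,11)  (14,17)  (16,23)
take (2,3); take (3,5); take (7,8); skip (6,11); take (14,17).
Selected 4 broadcasts.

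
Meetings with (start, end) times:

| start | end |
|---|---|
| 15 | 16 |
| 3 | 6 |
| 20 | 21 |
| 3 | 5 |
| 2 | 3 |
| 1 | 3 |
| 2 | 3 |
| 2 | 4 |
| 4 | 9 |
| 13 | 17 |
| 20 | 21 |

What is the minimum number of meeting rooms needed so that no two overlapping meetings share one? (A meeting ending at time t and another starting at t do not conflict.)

4

Count concurrent intervals with a sweep; the peak is the room count.
Events (time:±→running): 1:+→1 2:+→2 2:+→3 2:+→4 … peak 4.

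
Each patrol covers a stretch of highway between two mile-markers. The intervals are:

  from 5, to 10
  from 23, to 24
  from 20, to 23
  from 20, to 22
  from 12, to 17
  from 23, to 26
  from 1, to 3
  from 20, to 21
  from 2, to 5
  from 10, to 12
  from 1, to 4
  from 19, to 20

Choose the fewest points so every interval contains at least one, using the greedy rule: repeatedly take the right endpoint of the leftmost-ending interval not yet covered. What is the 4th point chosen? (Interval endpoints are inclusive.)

Process intervals by earliest right end; each time one isn't hit yet, stab at its right endpoint.
Sorted: [1,3] [1,4] [2,5] [5,10] [10,12] [12,17] [19,20] [20,21] [20,22] [20,23] [23,24] [23,26]
{[1,3],[1,4],[2,5]} hit by 3; {[5,10],[10,12]} hit by 10; {[12,17]} hit by 17; {[19,20],[20,21],[20,22],[20,23]} hit by 20; {[23,24],[23,26]} hit by 24.
Points: 3, 10, 17, 20, 24 (5 total).

20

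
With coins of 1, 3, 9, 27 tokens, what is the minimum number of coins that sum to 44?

44 = 1×27 + 1×9 + 2×3 + 2×1
Total coins = 1 + 1 + 2 + 2 = 6

6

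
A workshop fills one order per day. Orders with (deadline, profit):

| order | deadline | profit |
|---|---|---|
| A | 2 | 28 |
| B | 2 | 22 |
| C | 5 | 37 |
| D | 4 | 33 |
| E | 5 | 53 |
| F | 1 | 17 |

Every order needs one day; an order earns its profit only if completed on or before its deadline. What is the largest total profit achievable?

By profit: E(d5,53), C(d5,37), D(d4,33), A(d2,28), B(d2,22), F(d1,17)
E→slot 5; C→slot 4; D→slot 3; A→slot 2; B→slot 1; F skipped.
Profit = 22 + 28 + 33 + 37 + 53 = 173

173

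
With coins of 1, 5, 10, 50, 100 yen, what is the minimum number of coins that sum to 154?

Use the largest denomination that fits, subtract, and repeat.
154 − 1×100→54 − 1×50→4 − 4×1→0
Total coins = 1 + 1 + 4 = 6

6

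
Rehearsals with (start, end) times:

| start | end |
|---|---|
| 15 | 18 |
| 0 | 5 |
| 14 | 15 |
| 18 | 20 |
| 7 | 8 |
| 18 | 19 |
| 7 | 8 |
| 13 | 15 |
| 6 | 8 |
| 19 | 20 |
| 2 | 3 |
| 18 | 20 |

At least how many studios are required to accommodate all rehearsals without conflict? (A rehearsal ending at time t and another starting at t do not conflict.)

Events (time:±→running): 0:+→1 2:+→2 3:-→1 5:-→0 6:+→1 7:+→2 7:+→3 … peak 3.

3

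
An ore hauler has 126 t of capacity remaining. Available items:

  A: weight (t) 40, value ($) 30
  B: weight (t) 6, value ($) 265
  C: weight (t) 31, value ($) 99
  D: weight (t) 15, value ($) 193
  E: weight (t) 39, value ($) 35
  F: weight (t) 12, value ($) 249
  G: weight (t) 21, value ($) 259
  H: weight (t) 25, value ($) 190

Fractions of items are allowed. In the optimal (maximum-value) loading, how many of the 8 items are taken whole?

6

Sort by value per unit weight and fill in that order.
Order: B (265/6=44.17) > F (249/12=20.75) > D (193/15=12.87) > G (259/21=12.33) > H (190/25=7.60) > C (99/31=3.19) > E (35/39=0.90) > A (30/40=0.75)
Fill: take B (6 @ 265) → take F (12 @ 249) → take D (15 @ 193) → take G (21 @ 259) → take H (25 @ 190) → take C (31 @ 99) → take 16/39 of E → 14.36; 126/126 used.
6 item(s) taken whole; one partial (take 16/39 of E).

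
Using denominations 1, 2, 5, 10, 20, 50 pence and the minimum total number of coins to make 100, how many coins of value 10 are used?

0

Use the largest denomination that fits, subtract, and repeat.
100 − 2×50→0
Count of 10: 0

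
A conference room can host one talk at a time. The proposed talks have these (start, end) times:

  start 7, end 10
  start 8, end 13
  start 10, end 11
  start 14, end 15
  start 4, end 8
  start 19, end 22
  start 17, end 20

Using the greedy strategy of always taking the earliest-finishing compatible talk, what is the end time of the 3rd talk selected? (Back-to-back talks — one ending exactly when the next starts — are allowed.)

Sorted by end: (4,8)  (7,10)  (10,11)  (8,13)  (14,15)  (17,20)  (19,22)
take (4,8); take (10,11); take (14,15); take (17,20).
Selected: (4,8) (10,11) (14,15) (17,20)

15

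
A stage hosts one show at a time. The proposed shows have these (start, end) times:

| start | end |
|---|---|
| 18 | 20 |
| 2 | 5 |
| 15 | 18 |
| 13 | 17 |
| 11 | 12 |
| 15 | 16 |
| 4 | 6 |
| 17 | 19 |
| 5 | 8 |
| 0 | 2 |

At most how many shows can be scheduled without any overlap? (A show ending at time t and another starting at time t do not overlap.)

6

Sorted by end: (0,2)  (2,5)  (4,6)  (5,8)  (11,12)  (15,16)  (13,17)  (15,18)  (17,19)  (18,20)
take (0,2); take (2,5); skip (4,6); take (5,8); take (11,12); take (15,16); skip (13,17); take (17,19); skip (18,20).
Selected 6 shows.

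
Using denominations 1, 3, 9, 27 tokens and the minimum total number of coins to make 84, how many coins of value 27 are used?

3

84 − 3×27→3 − 1×3→0
Count of 27: 3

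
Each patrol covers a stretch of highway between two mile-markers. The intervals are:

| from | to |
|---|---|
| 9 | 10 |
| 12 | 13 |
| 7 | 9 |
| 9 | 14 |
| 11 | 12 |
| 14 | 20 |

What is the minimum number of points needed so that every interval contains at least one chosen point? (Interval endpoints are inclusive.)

3

Sort by right endpoint; whenever an interval is uncovered, place a point at its right end.
Sorted: [7,9] [9,10] [11,12] [12,13] [9,14] [14,20]
{[7,9],[9,10]} hit by 9; {[11,12],[12,13],[9,14]} hit by 12; {[14,20]} hit by 20.
Points: 9, 12, 20 (3 total).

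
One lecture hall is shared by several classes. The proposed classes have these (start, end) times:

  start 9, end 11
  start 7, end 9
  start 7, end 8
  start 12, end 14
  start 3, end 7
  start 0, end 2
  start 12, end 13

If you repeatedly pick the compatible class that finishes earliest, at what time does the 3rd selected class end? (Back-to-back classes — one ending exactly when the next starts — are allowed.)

8

Sorted by end: (0,2)  (3,7)  (7,8)  (7,9)  (9,11)  (12,13)  (12,14)
take (0,2); take (3,7); take (7,8); take (9,11); take (12,13); skip (12,14).
Selected: (0,2) (3,7) (7,8) (9,11) (12,13)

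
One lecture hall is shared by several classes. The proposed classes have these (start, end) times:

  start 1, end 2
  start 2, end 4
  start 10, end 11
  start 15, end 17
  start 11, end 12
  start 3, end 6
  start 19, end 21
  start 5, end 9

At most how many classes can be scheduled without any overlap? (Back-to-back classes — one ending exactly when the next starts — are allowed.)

Order by finish time; keep every interval that doesn't clash with the previous kept one.
Sorted by end: (1,2)  (2,4)  (3,6)  (5,9)  (10,11)  (11,12)  (15,17)  (19,21)
take (1,2); take (2,4); take (5,9); take (10,11); take (11,12); take (15,17); take (19,21).
Selected 7 classes.

7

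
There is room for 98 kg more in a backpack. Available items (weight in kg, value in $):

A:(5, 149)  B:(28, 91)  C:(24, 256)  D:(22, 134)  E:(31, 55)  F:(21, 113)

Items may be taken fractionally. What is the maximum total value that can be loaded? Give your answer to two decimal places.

Ratios (sorted): A 29.80, C 10.67, D 6.09, F 5.38, B 3.25, E 1.77
take A (5 @ 149); take C (24 @ 256); take D (22 @ 134); take F (21 @ 113); take 26/28 of B → 84.50. Capacity used 98/98.
Total value = 736.50

736.50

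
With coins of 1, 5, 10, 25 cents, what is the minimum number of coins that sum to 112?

7

112 − 4×25→12 − 1×10→2 − 2×1→0
Total coins = 4 + 1 + 2 = 7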